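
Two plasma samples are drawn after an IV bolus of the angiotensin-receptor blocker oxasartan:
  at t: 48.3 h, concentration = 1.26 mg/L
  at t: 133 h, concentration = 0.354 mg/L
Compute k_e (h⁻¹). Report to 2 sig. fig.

0.015 h⁻¹

k = ln(C₁/C₂) / (t₂ − t₁) = ln(1.26/0.354) / (133 − 48.3)
  = 1.270 / 84.70 = 0.01499 h⁻¹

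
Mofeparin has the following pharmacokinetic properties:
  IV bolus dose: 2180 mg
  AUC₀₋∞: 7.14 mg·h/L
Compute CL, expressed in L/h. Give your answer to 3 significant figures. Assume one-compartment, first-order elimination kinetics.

305 L/h

CL = Dose / AUC = 2180 / 7.14 = 305.3 L/h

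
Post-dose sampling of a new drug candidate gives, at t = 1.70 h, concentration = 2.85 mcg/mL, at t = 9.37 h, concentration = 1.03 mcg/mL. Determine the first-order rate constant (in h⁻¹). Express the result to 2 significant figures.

k = ln(C₁/C₂) / (t₂ − t₁) = ln(2.85/1.03) / (9.37 − 1.70)
  = 1.018 / 7.670 = 0.1327 h⁻¹

0.13 h⁻¹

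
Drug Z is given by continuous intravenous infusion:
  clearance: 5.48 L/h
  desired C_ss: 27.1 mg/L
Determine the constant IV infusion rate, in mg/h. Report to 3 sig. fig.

149 mg/h

At steady state, infusion rate R₀ = Css × CL = 27.1 × 5.480 = 148.5 mg/h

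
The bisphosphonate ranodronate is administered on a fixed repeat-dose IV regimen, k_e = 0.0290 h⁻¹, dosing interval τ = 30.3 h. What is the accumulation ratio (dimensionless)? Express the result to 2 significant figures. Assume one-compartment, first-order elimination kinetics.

e^(−kτ) = e^(−0.02900 × 30.3) = 0.4153
Accumulation ratio R = 1 / (1 − e^(−kτ)) = 1 / (1 − 0.4153) = 1.710

1.7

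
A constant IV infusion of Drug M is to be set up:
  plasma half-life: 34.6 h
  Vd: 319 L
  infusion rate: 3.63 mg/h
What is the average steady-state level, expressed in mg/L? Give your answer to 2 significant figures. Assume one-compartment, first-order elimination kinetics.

0.57 mg/L

k = ln2 / t½ = 0.693147 / 34.6 = 0.02003 h⁻¹
CL = k × Vd = 0.02003 × 319 = 6.390 L/h
At steady state Css = R₀ / CL = 3.63 / 6.390 = 0.5681 mg/L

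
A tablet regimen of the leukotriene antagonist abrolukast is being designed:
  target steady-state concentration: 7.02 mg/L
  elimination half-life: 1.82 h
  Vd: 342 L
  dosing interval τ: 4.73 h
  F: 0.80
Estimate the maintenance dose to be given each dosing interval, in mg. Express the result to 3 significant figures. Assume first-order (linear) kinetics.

5410 mg

k = ln2 / t½ = 0.693147 / 1.82 = 0.3809 h⁻¹
CL = k × Vd = 0.3809 × 342 = 130.3 L/h
At steady state, F × (Dose/τ) = Css × CL.
Dose = Css × CL × τ / F = 7.02 × 130.3 × 4.73 / 0.80 = 5408 mg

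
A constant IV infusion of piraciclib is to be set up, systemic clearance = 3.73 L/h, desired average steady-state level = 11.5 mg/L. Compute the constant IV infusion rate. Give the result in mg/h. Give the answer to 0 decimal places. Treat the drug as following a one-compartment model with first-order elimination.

43 mg/h

At steady state, infusion rate R₀ = Css × CL = 11.5 × 3.730 = 42.90 mg/h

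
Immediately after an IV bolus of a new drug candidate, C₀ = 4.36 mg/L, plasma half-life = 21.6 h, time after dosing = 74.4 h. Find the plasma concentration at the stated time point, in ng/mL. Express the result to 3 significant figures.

401 ng/mL

k = ln2 / t½ = 0.693147 / 21.6 = 0.03209 h⁻¹
C = C₀ · e^(−k·t) = 4.360 × e^(−0.03209 × 74.4)
  = 4.360 × 0.09186 = 0.4005 mg/L
Convert: 0.4005 mg/L × 1000 = 400.5 ng/mL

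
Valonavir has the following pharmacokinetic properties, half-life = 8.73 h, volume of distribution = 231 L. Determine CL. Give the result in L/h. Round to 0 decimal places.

k = ln2 / t½ = 0.693147 / 8.73 = 0.07940 h⁻¹
CL = k × Vd = 0.07940 × 231 = 18.34 L/h

18 L/h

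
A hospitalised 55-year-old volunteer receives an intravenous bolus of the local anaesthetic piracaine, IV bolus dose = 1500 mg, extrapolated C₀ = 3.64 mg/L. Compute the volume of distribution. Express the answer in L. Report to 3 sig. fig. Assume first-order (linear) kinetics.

Vd = Dose / C₀ = 1500 / 3.64 = 412.1 L

412 L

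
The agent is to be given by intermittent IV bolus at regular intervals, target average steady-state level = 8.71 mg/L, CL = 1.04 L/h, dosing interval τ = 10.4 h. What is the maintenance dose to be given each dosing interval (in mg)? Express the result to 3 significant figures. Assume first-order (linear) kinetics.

At steady state, Dose/τ = Css × CL.
Dose = Css × CL × τ = 8.71 × 1.040 × 10.4 = 94.21 mg

94.2 mg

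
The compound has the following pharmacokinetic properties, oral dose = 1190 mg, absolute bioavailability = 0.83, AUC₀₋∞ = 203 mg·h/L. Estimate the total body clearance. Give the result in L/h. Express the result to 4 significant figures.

CL = F·Dose / AUC = 0.83 × 1190 / 203 = 4.866 L/h

4.866 L/h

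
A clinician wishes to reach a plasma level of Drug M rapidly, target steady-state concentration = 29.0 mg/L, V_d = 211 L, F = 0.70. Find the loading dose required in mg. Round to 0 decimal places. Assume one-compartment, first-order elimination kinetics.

8741 mg

LD = Css × Vd / F = 29.0 × 211 / 0.70 = 8741 mg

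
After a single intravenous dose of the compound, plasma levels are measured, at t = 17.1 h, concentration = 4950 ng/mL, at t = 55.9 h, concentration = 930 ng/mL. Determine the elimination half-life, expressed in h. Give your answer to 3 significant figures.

16.1 h

k = ln(C₁/C₂) / (t₂ − t₁) = ln(4950/930) / (55.9 − 17.1)
  = 1.672 / 38.80 = 0.04309 h⁻¹
t½ = ln2 / k = 0.693147 / 0.04309 = 16.09 h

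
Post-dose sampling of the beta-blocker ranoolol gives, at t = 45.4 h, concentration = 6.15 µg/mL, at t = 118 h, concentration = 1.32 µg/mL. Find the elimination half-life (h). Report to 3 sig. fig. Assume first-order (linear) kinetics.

k = ln(C₁/C₂) / (t₂ − t₁) = ln(6.15/1.32) / (118 − 45.4)
  = 1.539 / 72.60 = 0.02120 h⁻¹
t½ = ln2 / k = 0.693147 / 0.02120 = 32.70 h

32.7 h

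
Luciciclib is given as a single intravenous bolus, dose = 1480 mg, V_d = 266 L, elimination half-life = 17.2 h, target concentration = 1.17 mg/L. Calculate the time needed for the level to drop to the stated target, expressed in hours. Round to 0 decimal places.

C₀ = Dose / Vd = 1480 / 266 = 5.564 mg/L
k = ln2 / t½ = 0.693147 / 17.2 = 0.04030 h⁻¹
t = ln(C₀ / C) / k = ln(5.564 / 1.17) / 0.04030
  = ln(4.756) / 0.04030 = 1.559 / 0.04030 = 38.68 h

39 h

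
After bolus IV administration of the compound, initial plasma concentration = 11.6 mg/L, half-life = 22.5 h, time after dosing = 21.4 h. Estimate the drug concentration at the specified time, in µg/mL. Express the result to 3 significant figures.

k = ln2 / t½ = 0.693147 / 22.5 = 0.03081 h⁻¹
C = C₀ · e^(−k·t) = 11.60 × e^(−0.03081 × 21.4)
  = 11.60 × 0.5172 = 6.000 mg/L
(6.000 mg/L = 6.000 µg/mL)

6.00 µg/mL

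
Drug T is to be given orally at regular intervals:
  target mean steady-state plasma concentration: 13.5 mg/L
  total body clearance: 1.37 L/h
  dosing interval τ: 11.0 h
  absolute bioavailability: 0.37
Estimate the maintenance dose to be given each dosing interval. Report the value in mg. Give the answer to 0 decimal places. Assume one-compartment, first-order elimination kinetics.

550 mg

At steady state, F × (Dose/τ) = Css × CL.
Dose = Css × CL × τ / F = 13.5 × 1.370 × 11.0 / 0.37 = 549.9 mg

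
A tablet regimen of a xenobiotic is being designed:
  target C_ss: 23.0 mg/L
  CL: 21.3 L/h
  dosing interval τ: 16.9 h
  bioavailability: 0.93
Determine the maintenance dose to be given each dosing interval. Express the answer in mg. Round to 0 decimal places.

8902 mg

At steady state, F × (Dose/τ) = Css × CL.
Dose = Css × CL × τ / F = 23.0 × 21.30 × 16.9 / 0.93 = 8902 mg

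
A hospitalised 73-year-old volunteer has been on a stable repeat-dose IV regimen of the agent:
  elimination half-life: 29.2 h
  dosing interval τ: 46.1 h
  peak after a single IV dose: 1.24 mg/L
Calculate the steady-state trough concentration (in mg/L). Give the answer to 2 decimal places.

0.62 mg/L

k = ln2 / t½ = 0.693147 / 29.2 = 0.02374 h⁻¹
e^(−kτ) = e^(−0.02374 × 46.1) = 0.3347
Accumulation ratio R = 1 / (1 − e^(−kτ)) = 1 / (1 − 0.3347) = 1.503
Steady-state trough = C₀ × R × e^(−kτ) = 1.24 × 1.503 × 0.3347 = 0.6238 mg/L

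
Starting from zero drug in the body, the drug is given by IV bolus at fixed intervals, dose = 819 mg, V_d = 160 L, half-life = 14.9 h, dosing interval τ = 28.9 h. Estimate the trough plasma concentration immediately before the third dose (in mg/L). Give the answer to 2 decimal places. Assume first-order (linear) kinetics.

C₀ per dose = Dose / Vd = 819 / 160 = 5.119 mg/L
k = ln2 / t½ = 0.693147 / 14.9 = 0.04652 h⁻¹
Fraction remaining after one interval: r = e^(−kτ) = e^(−0.04652 × 28.9) = 0.2607
Before dose 3, 2 doses have been given (aged 1τ, 2τ).
C_trough = C₀ × (r + r²) = 5.119 × (0.2607 + 0.06796) = 1.682 mg/L

1.68 mg/L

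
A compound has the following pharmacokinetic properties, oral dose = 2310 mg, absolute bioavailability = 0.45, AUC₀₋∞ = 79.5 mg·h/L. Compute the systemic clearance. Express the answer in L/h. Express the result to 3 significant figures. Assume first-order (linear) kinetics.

13.1 L/h

CL = F·Dose / AUC = 0.45 × 2310 / 79.5 = 13.08 L/h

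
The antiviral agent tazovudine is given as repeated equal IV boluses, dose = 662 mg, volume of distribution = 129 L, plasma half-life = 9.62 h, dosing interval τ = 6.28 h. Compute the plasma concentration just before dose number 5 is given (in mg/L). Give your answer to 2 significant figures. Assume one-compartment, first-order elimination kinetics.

C₀ per dose = Dose / Vd = 662 / 129 = 5.132 mg/L
k = ln2 / t½ = 0.693147 / 9.62 = 0.07205 h⁻¹
Fraction remaining after one interval: r = e^(−kτ) = e^(−0.07205 × 6.28) = 0.6361
Before dose 5, 4 doses have been given (aged 1τ, 2τ, 3τ, 4τ).
C_trough = C₀ × (r + r² + … + r^4) = C₀ × r(1−r^4)/(1−r)
        = 5.132 × 0.6361 × (1 − 0.1637) / (1 − 0.6361) = 7.502 mg/L

7.5 mg/L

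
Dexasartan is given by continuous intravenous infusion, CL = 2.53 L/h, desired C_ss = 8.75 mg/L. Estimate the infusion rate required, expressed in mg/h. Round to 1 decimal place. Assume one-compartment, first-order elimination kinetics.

At steady state, infusion rate R₀ = Css × CL = 8.75 × 2.530 = 22.14 mg/h

22.1 mg/h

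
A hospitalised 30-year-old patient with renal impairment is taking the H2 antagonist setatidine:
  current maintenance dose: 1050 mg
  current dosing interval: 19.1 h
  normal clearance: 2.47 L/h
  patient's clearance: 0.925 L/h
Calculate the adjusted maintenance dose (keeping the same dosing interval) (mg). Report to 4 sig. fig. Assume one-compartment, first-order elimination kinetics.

393.2 mg

To keep the same average steady-state level, dosing rate must scale with clearance.
CL ratio = 0.925 / 2.47 = 0.3745
New dose (same interval) = 1050 × 0.3745 = 393.2 mg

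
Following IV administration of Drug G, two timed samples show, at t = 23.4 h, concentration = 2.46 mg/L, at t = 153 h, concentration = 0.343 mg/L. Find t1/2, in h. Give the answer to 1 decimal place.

45.6 h

k = ln(C₁/C₂) / (t₂ − t₁) = ln(2.46/0.343) / (153 − 23.4)
  = 1.970 / 129.6 = 0.01520 h⁻¹
t½ = ln2 / k = 0.693147 / 0.01520 = 45.60 h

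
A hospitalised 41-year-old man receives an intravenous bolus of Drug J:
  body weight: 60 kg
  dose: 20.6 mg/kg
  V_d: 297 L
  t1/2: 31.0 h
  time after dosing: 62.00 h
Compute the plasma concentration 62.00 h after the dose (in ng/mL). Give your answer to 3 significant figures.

1040 ng/mL

Total dose = 20.6 × 60 = 1236 mg
C₀ = Dose / Vd = 1236 / 297 = 4.162 mg/L
k = ln2 / t½ = 0.693147 / 31.0 = 0.02236 h⁻¹
t / t½ = 62.00 / 31.0 = 2 half-lives
C = C₀ × (1/2)^2 = 4.162 × 0.2500 = 1.041 mg/L
Convert: 1.041 mg/L × 1000 = 1041 ng/mL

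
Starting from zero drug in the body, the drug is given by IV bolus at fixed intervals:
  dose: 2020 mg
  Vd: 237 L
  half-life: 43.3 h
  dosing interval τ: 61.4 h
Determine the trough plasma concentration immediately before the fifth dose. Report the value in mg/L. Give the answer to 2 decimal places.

C₀ per dose = Dose / Vd = 2020 / 237 = 8.523 mg/L
k = ln2 / t½ = 0.693147 / 43.3 = 0.01601 h⁻¹
Fraction remaining after one interval: r = e^(−kτ) = e^(−0.01601 × 61.4) = 0.3742
Before dose 5, 4 doses have been given (aged 1τ, 2τ, 3τ, 4τ).
C_trough = C₀ × (r + r² + … + r^4) = C₀ × r(1−r^4)/(1−r)
        = 8.523 × 0.3742 × (1 − 0.01961) / (1 − 0.3742) = 4.996 mg/L

5.00 mg/L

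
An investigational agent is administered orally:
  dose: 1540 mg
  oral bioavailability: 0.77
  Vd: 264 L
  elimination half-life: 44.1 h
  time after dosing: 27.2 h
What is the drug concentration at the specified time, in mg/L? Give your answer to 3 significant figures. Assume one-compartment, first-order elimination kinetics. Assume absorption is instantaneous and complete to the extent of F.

Amount reaching circulation = F × Dose = 0.77 × 1540 = 1186 mg
C₀ = F·Dose / Vd = 1186 / 264 = 4.492 mg/L
k = ln2 / t½ = 0.693147 / 44.1 = 0.01572 h⁻¹
C = C₀ · e^(−k·t) = 4.492 × e^(−0.01572 × 27.2)
  = 4.492 × 0.6521 = 2.929 mg/L

2.93 mg/L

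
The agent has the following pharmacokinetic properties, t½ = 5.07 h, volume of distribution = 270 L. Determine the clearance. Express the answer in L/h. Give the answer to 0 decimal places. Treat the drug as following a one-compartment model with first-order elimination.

37 L/h

k = ln2 / t½ = 0.693147 / 5.07 = 0.1367 h⁻¹
CL = k × Vd = 0.1367 × 270 = 36.91 L/h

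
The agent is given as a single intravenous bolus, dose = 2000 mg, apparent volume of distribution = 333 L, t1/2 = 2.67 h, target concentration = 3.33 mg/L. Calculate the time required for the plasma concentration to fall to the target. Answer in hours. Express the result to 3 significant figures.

2.27 h

C₀ = Dose / Vd = 2000 / 333 = 6.006 mg/L
k = ln2 / t½ = 0.693147 / 2.67 = 0.2596 h⁻¹
t = ln(C₀ / C) / k = ln(6.006 / 3.33) / 0.2596
  = ln(1.804) / 0.2596 = 0.5900 / 0.2596 = 2.273 h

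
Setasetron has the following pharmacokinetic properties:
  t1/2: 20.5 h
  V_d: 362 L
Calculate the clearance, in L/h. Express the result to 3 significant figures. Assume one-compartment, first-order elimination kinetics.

k = ln2 / t½ = 0.693147 / 20.5 = 0.03381 h⁻¹
CL = k × Vd = 0.03381 × 362 = 12.24 L/h

12.2 L/h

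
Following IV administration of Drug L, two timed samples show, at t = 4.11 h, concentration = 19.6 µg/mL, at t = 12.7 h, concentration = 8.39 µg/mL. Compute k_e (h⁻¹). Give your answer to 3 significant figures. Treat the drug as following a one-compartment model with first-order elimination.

k = ln(C₁/C₂) / (t₂ − t₁) = ln(19.6/8.39) / (12.7 − 4.11)
  = 0.8485 / 8.590 = 0.09878 h⁻¹

0.0988 h⁻¹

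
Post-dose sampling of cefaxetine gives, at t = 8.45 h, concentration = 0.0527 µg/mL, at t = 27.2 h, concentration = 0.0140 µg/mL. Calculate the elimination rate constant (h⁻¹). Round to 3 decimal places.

0.071 h⁻¹

k = ln(C₁/C₂) / (t₂ − t₁) = ln(0.0527/0.0140) / (27.2 − 8.45)
  = 1.326 / 18.75 = 0.07072 h⁻¹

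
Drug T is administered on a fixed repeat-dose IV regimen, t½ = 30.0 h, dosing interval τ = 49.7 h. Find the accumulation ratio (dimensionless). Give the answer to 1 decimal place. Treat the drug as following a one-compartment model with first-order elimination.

k = ln2 / t½ = 0.693147 / 30.0 = 0.02310 h⁻¹
e^(−kτ) = e^(−0.02310 × 49.7) = 0.3172
Accumulation ratio R = 1 / (1 − e^(−kτ)) = 1 / (1 − 0.3172) = 1.465

1.5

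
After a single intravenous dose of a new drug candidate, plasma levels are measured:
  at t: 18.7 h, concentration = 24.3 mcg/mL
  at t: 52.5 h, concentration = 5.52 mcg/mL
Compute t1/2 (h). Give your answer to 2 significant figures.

k = ln(C₁/C₂) / (t₂ − t₁) = ln(24.3/5.52) / (52.5 − 18.7)
  = 1.482 / 33.80 = 0.04385 h⁻¹
t½ = ln2 / k = 0.693147 / 0.04385 = 15.81 h

16 h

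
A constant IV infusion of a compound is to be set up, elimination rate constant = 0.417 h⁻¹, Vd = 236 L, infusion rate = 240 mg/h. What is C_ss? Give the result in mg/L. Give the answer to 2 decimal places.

CL = k × Vd = 0.4170 × 236 = 98.41 L/h
At steady state Css = R₀ / CL = 240 / 98.41 = 2.439 mg/L

2.44 mg/L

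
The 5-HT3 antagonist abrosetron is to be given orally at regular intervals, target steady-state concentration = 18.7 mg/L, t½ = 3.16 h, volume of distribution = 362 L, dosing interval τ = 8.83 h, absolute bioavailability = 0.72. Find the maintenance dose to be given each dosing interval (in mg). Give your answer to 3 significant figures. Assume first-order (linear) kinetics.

18200 mg

k = ln2 / t½ = 0.693147 / 3.16 = 0.2194 h⁻¹
CL = k × Vd = 0.2194 × 362 = 79.42 L/h
At steady state, F × (Dose/τ) = Css × CL.
Dose = Css × CL × τ / F = 18.7 × 79.42 × 8.83 / 0.72 = 18210 mg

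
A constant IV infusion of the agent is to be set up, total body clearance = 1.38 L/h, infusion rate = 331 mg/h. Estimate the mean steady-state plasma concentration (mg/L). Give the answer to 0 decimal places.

240 mg/L

At steady state Css = R₀ / CL = 331 / 1.380 = 239.9 mg/L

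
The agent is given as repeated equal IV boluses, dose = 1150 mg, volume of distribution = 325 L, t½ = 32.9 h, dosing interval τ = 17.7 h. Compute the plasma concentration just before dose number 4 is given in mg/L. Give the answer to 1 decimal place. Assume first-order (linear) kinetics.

5.3 mg/L

C₀ per dose = Dose / Vd = 1150 / 325 = 3.538 mg/L
k = ln2 / t½ = 0.693147 / 32.9 = 0.02107 h⁻¹
Fraction remaining after one interval: r = e^(−kτ) = e^(−0.02107 × 17.7) = 0.6887
Before dose 4, 3 doses have been given (aged 1τ, 2τ, 3τ).
C_trough = C₀ × (r + r² + … + r^3) = C₀ × r(1−r^3)/(1−r)
        = 3.538 × 0.6887 × (1 − 0.3267) / (1 − 0.6887) = 5.270 mg/L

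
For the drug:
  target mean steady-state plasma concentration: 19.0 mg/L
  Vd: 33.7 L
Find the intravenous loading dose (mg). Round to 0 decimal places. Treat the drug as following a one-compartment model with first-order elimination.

640 mg

LD = Css × Vd = 19.0 × 33.7 = 640.3 mg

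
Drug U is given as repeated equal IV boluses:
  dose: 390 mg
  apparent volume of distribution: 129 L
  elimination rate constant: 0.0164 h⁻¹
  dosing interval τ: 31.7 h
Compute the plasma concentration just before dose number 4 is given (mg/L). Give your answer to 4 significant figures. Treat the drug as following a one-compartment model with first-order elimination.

3.502 mg/L

C₀ per dose = Dose / Vd = 390 / 129 = 3.023 mg/L
Fraction remaining after one interval: r = e^(−kτ) = e^(−0.01640 × 31.7) = 0.5946
Before dose 4, 3 doses have been given (aged 1τ, 2τ, 3τ).
C_trough = C₀ × (r + r² + … + r^3) = C₀ × r(1−r^3)/(1−r)
        = 3.023 × 0.5946 × (1 − 0.2102) / (1 − 0.5946) = 3.502 mg/L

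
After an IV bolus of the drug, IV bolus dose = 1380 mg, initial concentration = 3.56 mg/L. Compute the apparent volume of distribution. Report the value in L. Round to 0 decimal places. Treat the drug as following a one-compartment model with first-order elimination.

388 L

Vd = Dose / C₀ = 1380 / 3.56 = 387.6 L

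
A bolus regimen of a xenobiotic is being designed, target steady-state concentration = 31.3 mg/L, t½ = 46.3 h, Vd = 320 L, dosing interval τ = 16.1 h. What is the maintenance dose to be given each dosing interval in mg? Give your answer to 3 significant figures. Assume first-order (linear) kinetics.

2410 mg

k = ln2 / t½ = 0.693147 / 46.3 = 0.01497 h⁻¹
CL = k × Vd = 0.01497 × 320 = 4.790 L/h
At steady state, Dose/τ = Css × CL.
Dose = Css × CL × τ = 31.3 × 4.790 × 16.1 = 2414 mg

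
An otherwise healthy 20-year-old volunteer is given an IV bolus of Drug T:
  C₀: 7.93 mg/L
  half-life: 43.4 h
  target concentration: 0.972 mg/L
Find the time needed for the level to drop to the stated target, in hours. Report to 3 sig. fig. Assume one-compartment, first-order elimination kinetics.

k = ln2 / t½ = 0.693147 / 43.4 = 0.01597 h⁻¹
t = ln(C₀ / C) / k = ln(7.930 / 0.972) / 0.01597
  = ln(8.158) / 0.01597 = 2.099 / 0.01597 = 131.4 h

131 h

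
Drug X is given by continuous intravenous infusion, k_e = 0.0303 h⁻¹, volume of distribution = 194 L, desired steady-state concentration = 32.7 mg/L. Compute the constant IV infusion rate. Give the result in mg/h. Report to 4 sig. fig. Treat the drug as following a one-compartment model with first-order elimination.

CL = k × Vd = 0.03030 × 194 = 5.878 L/h
At steady state, infusion rate R₀ = Css × CL = 32.7 × 5.878 = 192.2 mg/h

192.2 mg/h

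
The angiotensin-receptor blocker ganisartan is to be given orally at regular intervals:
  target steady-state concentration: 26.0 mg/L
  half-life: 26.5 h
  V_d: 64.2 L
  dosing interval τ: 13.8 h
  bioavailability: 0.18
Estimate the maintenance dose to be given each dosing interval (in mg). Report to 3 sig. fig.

3350 mg

k = ln2 / t½ = 0.693147 / 26.5 = 0.02616 h⁻¹
CL = k × Vd = 0.02616 × 64.2 = 1.679 L/h
At steady state, F × (Dose/τ) = Css × CL.
Dose = Css × CL × τ / F = 26.0 × 1.679 × 13.8 / 0.18 = 3347 mg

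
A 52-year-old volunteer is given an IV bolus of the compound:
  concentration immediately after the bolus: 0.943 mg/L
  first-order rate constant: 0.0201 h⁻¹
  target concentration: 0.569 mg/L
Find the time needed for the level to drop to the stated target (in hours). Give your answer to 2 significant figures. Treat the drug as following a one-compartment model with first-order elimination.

t = ln(C₀ / C) / k = ln(0.9430 / 0.569) / 0.02010
  = ln(1.657) / 0.02010 = 0.5050 / 0.02010 = 25.12 h

25 h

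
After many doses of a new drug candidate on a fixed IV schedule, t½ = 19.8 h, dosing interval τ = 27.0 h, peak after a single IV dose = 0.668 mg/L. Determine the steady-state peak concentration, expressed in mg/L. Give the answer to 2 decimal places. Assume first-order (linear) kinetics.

1.09 mg/L

k = ln2 / t½ = 0.693147 / 19.8 = 0.03501 h⁻¹
e^(−kτ) = e^(−0.03501 × 27.0) = 0.3886
Accumulation ratio R = 1 / (1 − e^(−kτ)) = 1 / (1 − 0.3886) = 1.636
Steady-state peak = C₀ × R = 0.668 × 1.636 = 1.093 mg/L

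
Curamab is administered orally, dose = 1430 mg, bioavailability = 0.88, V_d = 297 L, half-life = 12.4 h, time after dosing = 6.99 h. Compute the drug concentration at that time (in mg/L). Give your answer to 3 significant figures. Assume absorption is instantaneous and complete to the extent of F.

2.87 mg/L

Amount reaching circulation = F × Dose = 0.88 × 1430 = 1258 mg
C₀ = F·Dose / Vd = 1258 / 297 = 4.236 mg/L
k = ln2 / t½ = 0.693147 / 12.4 = 0.05590 h⁻¹
C = C₀ · e^(−k·t) = 4.236 × e^(−0.05590 × 6.99)
  = 4.236 × 0.6766 = 2.866 mg/L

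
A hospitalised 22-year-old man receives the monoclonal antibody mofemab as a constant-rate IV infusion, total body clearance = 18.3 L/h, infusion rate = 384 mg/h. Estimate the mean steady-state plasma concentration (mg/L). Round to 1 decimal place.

21.0 mg/L

At steady state Css = R₀ / CL = 384 / 18.30 = 20.98 mg/L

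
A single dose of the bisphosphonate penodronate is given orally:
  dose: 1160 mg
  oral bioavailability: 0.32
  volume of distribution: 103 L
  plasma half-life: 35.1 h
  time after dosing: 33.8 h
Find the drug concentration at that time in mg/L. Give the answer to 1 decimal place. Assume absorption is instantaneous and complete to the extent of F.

1.8 mg/L

Amount reaching circulation = F × Dose = 0.32 × 1160 = 371.2 mg
C₀ = F·Dose / Vd = 371.2 / 103 = 3.604 mg/L
k = ln2 / t½ = 0.693147 / 35.1 = 0.01975 h⁻¹
C = C₀ · e^(−k·t) = 3.604 × e^(−0.01975 × 33.8)
  = 3.604 × 0.5130 = 1.849 mg/L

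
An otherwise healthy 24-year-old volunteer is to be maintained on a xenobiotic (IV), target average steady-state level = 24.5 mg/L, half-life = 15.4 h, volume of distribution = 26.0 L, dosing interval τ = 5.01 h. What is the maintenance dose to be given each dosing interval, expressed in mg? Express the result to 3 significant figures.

k = ln2 / t½ = 0.693147 / 15.4 = 0.04501 h⁻¹
CL = k × Vd = 0.04501 × 26.0 = 1.170 L/h
At steady state, Dose/τ = Css × CL.
Dose = Css × CL × τ = 24.5 × 1.170 × 5.01 = 143.6 mg

144 mg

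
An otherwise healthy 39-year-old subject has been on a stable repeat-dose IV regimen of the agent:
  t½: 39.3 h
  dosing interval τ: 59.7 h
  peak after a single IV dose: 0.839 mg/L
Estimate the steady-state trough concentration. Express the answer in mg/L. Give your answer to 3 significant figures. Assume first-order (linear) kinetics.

0.450 mg/L

k = ln2 / t½ = 0.693147 / 39.3 = 0.01764 h⁻¹
e^(−kτ) = e^(−0.01764 × 59.7) = 0.3489
Accumulation ratio R = 1 / (1 − e^(−kτ)) = 1 / (1 − 0.3489) = 1.536
Steady-state trough = C₀ × R × e^(−kτ) = 0.839 × 1.536 × 0.3489 = 0.4496 mg/L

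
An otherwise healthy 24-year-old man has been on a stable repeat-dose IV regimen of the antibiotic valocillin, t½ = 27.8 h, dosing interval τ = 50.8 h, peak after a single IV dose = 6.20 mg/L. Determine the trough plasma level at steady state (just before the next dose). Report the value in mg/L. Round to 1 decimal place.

k = ln2 / t½ = 0.693147 / 27.8 = 0.02493 h⁻¹
e^(−kτ) = e^(−0.02493 × 50.8) = 0.2818
Accumulation ratio R = 1 / (1 − e^(−kτ)) = 1 / (1 − 0.2818) = 1.392
Steady-state trough = C₀ × R × e^(−kτ) = 6.20 × 1.392 × 0.2818 = 2.432 mg/L

2.4 mg/L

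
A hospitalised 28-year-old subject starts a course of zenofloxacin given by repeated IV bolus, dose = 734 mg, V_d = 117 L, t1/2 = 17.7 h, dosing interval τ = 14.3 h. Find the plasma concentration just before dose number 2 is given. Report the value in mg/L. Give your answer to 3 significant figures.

3.58 mg/L

C₀ per dose = Dose / Vd = 734 / 117 = 6.274 mg/L
k = ln2 / t½ = 0.693147 / 17.7 = 0.03916 h⁻¹
Fraction remaining after one interval: r = e^(−kτ) = e^(−0.03916 × 14.3) = 0.5712
Before dose 2, 1 dose has been given (aged 1τ).
C_trough = C₀ × r = 6.274 × 0.5712 = 3.584 mg/L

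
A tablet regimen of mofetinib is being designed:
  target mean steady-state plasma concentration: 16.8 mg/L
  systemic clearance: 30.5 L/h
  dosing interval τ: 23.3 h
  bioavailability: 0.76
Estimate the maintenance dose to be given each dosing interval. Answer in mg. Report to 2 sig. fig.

At steady state, F × (Dose/τ) = Css × CL.
Dose = Css × CL × τ / F = 16.8 × 30.50 × 23.3 / 0.76 = 15710 mg

16000 mg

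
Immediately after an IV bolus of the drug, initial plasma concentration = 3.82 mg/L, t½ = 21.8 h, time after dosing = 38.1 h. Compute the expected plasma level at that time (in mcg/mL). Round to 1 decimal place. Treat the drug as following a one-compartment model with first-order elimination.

1.1 mcg/mL

k = ln2 / t½ = 0.693147 / 21.8 = 0.03180 h⁻¹
C = C₀ · e^(−k·t) = 3.820 × e^(−0.03180 × 38.1)
  = 3.820 × 0.2977 = 1.137 mg/L
(1.137 mg/L = 1.137 mcg/mL)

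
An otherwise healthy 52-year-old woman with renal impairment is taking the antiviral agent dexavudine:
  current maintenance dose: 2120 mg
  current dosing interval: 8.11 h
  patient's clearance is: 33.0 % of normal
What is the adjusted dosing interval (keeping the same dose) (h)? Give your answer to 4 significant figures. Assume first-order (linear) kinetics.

24.58 h

To keep the same average steady-state level, dosing rate must scale with clearance.
CL ratio = 33.0 / 100 = 0.3300
New interval (same dose) = 8.11 / 0.3300 = 24.58 h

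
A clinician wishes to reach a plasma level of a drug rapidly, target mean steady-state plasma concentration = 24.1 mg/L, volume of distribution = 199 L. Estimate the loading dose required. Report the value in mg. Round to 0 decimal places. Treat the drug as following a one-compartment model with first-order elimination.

LD = Css × Vd = 24.1 × 199 = 4796 mg

4796 mg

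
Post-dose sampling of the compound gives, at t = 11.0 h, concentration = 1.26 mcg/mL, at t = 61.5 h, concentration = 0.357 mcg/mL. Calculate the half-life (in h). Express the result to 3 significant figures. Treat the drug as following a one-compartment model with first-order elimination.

27.8 h

k = ln(C₁/C₂) / (t₂ − t₁) = ln(1.26/0.357) / (61.5 − 11.0)
  = 1.261 / 50.50 = 0.02497 h⁻¹
t½ = ln2 / k = 0.693147 / 0.02497 = 27.76 h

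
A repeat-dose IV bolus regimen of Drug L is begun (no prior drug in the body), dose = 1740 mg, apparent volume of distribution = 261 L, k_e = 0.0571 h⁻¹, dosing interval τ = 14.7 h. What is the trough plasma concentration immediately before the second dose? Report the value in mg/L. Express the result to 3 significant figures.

C₀ per dose = Dose / Vd = 1740 / 261 = 6.667 mg/L
Fraction remaining after one interval: r = e^(−kτ) = e^(−0.05710 × 14.7) = 0.4320
Before dose 2, 1 dose has been given (aged 1τ).
C_trough = C₀ × r = 6.667 × 0.4320 = 2.880 mg/L

2.88 mg/L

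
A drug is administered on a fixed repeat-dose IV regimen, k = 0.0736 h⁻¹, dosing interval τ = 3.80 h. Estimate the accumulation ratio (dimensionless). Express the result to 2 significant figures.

4.1

e^(−kτ) = e^(−0.07360 × 3.80) = 0.7560
Accumulation ratio R = 1 / (1 − e^(−kτ)) = 1 / (1 − 0.7560) = 4.098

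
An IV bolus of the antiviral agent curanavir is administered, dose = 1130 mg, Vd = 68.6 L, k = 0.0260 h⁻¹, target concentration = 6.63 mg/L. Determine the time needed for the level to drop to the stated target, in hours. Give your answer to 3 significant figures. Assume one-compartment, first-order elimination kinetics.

35.0 h

C₀ = Dose / Vd = 1130 / 68.6 = 16.47 mg/L
t = ln(C₀ / C) / k = ln(16.47 / 6.63) / 0.02600
  = ln(2.484) / 0.02600 = 0.9099 / 0.02600 = 35.00 h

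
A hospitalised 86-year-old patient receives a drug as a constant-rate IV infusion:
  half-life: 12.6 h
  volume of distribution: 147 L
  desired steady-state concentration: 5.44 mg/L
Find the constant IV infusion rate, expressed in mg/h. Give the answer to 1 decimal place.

k = ln2 / t½ = 0.693147 / 12.6 = 0.05501 h⁻¹
CL = k × Vd = 0.05501 × 147 = 8.086 L/h
At steady state, infusion rate R₀ = Css × CL = 5.44 × 8.086 = 43.99 mg/h

44.0 mg/h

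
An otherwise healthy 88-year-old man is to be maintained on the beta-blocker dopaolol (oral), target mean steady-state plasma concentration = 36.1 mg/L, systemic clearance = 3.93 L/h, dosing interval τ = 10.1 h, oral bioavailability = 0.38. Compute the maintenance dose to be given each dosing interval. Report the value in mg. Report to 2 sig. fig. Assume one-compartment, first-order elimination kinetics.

3800 mg

At steady state, F × (Dose/τ) = Css × CL.
Dose = Css × CL × τ / F = 36.1 × 3.930 × 10.1 / 0.38 = 3771 mg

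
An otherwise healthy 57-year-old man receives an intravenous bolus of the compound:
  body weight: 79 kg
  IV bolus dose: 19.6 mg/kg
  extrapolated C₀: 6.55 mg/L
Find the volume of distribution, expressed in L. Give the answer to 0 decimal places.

236 L

Dose = 19.6 × 79 = 1548 mg
Vd = Dose / C₀ = 1548 / 6.55 = 236.3 L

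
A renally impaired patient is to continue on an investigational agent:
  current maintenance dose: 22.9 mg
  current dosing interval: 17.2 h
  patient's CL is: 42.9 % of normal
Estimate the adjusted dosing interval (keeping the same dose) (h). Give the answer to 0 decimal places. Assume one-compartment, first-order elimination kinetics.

40 h

To keep the same average steady-state level, dosing rate must scale with clearance.
CL ratio = 42.9 / 100 = 0.4290
New interval (same dose) = 17.2 / 0.4290 = 40.09 h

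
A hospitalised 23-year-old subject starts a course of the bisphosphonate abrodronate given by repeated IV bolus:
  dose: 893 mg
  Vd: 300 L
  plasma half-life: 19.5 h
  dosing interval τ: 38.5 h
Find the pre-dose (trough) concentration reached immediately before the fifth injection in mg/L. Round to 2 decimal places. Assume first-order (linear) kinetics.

C₀ per dose = Dose / Vd = 893 / 300 = 2.977 mg/L
k = ln2 / t½ = 0.693147 / 19.5 = 0.03555 h⁻¹
Fraction remaining after one interval: r = e^(−kτ) = e^(−0.03555 × 38.5) = 0.2544
Before dose 5, 4 doses have been given (aged 1τ, 2τ, 3τ, 4τ).
C_trough = C₀ × (r + r² + … + r^4) = C₀ × r(1−r^4)/(1−r)
        = 2.977 × 0.2544 × (1 − 0.004189) / (1 − 0.2544) = 1.012 mg/L

1.01 mg/L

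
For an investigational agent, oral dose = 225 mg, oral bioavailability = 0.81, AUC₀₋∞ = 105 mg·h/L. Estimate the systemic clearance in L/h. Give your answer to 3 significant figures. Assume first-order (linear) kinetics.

1.74 L/h

CL = F·Dose / AUC = 0.81 × 225 / 105 = 1.736 L/h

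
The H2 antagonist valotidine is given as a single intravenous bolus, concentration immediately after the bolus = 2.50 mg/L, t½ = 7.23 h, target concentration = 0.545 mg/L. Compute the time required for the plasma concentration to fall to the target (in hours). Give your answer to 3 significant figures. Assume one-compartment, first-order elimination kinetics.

k = ln2 / t½ = 0.693147 / 7.23 = 0.09587 h⁻¹
t = ln(C₀ / C) / k = ln(2.500 / 0.545) / 0.09587
  = ln(4.587) / 0.09587 = 1.523 / 0.09587 = 15.89 h

15.9 h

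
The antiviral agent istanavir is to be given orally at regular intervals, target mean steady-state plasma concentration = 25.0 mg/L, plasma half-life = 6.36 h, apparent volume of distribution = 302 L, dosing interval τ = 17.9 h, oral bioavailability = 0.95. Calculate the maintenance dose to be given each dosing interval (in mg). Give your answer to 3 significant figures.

15500 mg

k = ln2 / t½ = 0.693147 / 6.36 = 0.1090 h⁻¹
CL = k × Vd = 0.1090 × 302 = 32.92 L/h
At steady state, F × (Dose/τ) = Css × CL.
Dose = Css × CL × τ / F = 25.0 × 32.92 × 17.9 / 0.95 = 15510 mg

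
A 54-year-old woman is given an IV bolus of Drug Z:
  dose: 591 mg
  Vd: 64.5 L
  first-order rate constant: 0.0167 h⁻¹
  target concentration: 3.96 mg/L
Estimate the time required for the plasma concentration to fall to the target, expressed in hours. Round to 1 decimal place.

50.2 h

C₀ = Dose / Vd = 591.0 / 64.5 = 9.163 mg/L
t = ln(C₀ / C) / k = ln(9.163 / 3.96) / 0.01670
  = ln(2.314) / 0.01670 = 0.8390 / 0.01670 = 50.24 h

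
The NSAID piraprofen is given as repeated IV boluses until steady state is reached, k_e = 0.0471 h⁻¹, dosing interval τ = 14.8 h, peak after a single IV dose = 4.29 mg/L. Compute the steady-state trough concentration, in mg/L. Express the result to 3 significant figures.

e^(−kτ) = e^(−0.04710 × 14.8) = 0.4980
Accumulation ratio R = 1 / (1 − e^(−kτ)) = 1 / (1 − 0.4980) = 1.992
Steady-state trough = C₀ × R × e^(−kτ) = 4.29 × 1.992 × 0.4980 = 4.256 mg/L

4.26 mg/L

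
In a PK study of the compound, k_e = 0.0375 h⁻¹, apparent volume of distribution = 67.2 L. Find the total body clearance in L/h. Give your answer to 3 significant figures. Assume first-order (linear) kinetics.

CL = k × Vd = 0.0375 × 67.2 = 2.520 L/h

2.52 L/h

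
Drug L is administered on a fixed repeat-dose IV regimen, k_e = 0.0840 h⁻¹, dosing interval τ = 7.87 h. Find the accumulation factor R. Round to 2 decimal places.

e^(−kτ) = e^(−0.08400 × 7.87) = 0.5163
Accumulation ratio R = 1 / (1 − e^(−kτ)) = 1 / (1 − 0.5163) = 2.067

2.07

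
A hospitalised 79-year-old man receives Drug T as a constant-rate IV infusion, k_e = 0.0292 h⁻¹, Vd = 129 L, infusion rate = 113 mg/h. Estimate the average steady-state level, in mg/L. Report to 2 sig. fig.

CL = k × Vd = 0.02920 × 129 = 3.767 L/h
At steady state Css = R₀ / CL = 113 / 3.767 = 30.00 mg/L

30 mg/L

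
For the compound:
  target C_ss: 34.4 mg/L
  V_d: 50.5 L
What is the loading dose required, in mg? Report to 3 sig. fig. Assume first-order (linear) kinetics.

1740 mg

LD = Css × Vd = 34.4 × 50.5 = 1737 mg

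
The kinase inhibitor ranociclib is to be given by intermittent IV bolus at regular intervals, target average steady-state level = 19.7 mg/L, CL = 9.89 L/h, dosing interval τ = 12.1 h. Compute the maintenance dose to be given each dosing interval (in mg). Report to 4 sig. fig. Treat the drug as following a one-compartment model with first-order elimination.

At steady state, Dose/τ = Css × CL.
Dose = Css × CL × τ = 19.7 × 9.890 × 12.1 = 2357 mg

2357 mg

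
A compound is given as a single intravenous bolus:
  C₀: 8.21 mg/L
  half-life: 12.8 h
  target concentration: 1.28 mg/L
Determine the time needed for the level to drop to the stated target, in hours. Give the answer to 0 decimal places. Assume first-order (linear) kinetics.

34 h

k = ln2 / t½ = 0.693147 / 12.8 = 0.05415 h⁻¹
t = ln(C₀ / C) / k = ln(8.210 / 1.28) / 0.05415
  = ln(6.414) / 0.05415 = 1.858 / 0.05415 = 34.31 h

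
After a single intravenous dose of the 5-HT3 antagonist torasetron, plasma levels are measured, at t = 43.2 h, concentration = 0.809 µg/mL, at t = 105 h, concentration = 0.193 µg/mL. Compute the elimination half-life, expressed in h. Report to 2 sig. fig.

30 h

k = ln(C₁/C₂) / (t₂ − t₁) = ln(0.809/0.193) / (105 − 43.2)
  = 1.433 / 61.80 = 0.02319 h⁻¹
t½ = ln2 / k = 0.693147 / 0.02319 = 29.89 h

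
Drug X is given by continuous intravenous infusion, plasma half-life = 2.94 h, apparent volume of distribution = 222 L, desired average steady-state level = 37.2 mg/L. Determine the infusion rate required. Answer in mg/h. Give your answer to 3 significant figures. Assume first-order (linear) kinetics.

1950 mg/h

k = ln2 / t½ = 0.693147 / 2.94 = 0.2358 h⁻¹
CL = k × Vd = 0.2358 × 222 = 52.35 L/h
At steady state, infusion rate R₀ = Css × CL = 37.2 × 52.35 = 1947 mg/h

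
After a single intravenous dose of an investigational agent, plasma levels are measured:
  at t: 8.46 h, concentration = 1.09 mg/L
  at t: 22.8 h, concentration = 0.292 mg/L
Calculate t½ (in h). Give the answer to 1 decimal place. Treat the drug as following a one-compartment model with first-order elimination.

7.5 h

k = ln(C₁/C₂) / (t₂ − t₁) = ln(1.09/0.292) / (22.8 − 8.46)
  = 1.317 / 14.34 = 0.09184 h⁻¹
t½ = ln2 / k = 0.693147 / 0.09184 = 7.547 h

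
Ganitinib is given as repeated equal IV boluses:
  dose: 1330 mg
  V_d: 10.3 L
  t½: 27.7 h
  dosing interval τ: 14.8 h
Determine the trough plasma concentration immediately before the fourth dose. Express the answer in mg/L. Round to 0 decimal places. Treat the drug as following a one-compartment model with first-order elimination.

193 mg/L

C₀ per dose = Dose / Vd = 1330 / 10.3 = 129.1 mg/L
k = ln2 / t½ = 0.693147 / 27.7 = 0.02502 h⁻¹
Fraction remaining after one interval: r = e^(−kτ) = e^(−0.02502 × 14.8) = 0.6905
Before dose 4, 3 doses have been given (aged 1τ, 2τ, 3τ).
C_trough = C₀ × (r + r² + … + r^3) = C₀ × r(1−r^3)/(1−r)
        = 129.1 × 0.6905 × (1 − 0.3292) / (1 − 0.6905) = 193.2 mg/L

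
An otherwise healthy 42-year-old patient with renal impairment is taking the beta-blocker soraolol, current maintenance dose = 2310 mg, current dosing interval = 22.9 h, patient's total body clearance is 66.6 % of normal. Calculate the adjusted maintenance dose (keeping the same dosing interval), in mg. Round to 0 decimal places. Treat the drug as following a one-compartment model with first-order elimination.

1538 mg

To keep the same average steady-state level, dosing rate must scale with clearance.
CL ratio = 66.6 / 100 = 0.6660
New dose (same interval) = 2310 × 0.6660 = 1538 mg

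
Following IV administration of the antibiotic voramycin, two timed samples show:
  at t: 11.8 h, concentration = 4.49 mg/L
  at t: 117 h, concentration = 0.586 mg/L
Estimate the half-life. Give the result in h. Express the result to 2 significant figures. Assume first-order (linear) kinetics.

36 h

k = ln(C₁/C₂) / (t₂ − t₁) = ln(4.49/0.586) / (117 − 11.8)
  = 2.036 / 105.2 = 0.01935 h⁻¹
t½ = ln2 / k = 0.693147 / 0.01935 = 35.82 h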